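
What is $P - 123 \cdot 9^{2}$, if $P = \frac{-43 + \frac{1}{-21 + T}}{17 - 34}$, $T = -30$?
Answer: $- \frac{8635727}{867} \approx -9960.5$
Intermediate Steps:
$P = \frac{2194}{867}$ ($P = \frac{-43 + \frac{1}{-21 - 30}}{17 - 34} = \frac{-43 + \frac{1}{-51}}{-17} = \left(-43 - \frac{1}{51}\right) \left(- \frac{1}{17}\right) = \left(- \frac{2194}{51}\right) \left(- \frac{1}{17}\right) = \frac{2194}{867} \approx 2.5306$)
$P - 123 \cdot 9^{2} = \frac{2194}{867} - 123 \cdot 9^{2} = \frac{2194}{867} - 9963 = - \frac{8635727}{867}$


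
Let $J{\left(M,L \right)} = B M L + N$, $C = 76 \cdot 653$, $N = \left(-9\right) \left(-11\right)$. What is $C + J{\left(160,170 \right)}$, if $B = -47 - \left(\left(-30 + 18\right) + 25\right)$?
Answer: $-1582273$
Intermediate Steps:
$B = -60$ ($B = -47 - \left(-12 + 25\right) = -47 - 13 = -60$)
$N = 99$
$C = 49628$
$J{\left(M,L \right)} = 99 - 60 L M$ ($J{\left(M,L \right)} = - 60 M L + 99 = - 60 L M + 99 = 99 - 60 L M$)
$C + J{\left(160,170 \right)} = 49628 + \left(99 - 10200 \cdot 160\right) = 49628 + \left(99 - 1632000\right) = 49628 - 1631901 = -1582273$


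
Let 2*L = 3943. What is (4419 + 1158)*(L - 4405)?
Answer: -27143259/2 ≈ -1.3572e+7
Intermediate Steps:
L = 3943/2 (L = (½)*3943 = 3943/2 ≈ 1971.5)
(4419 + 1158)*(L - 4405) = (4419 + 1158)*(3943/2 - 4405) = 5577*(-4867/2) = -27143259/2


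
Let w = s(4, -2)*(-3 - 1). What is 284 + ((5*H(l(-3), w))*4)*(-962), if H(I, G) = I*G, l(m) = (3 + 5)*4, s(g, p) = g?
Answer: 9851164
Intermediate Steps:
l(m) = 32 (l(m) = 8*4 = 32)
w = -16 (w = 4*(-3 - 1) = 4*(-4) = -16)
H(I, G) = G*I
284 + ((5*H(l(-3), w))*4)*(-962) = 284 + ((5*(-16*32))*4)*(-962) = 284 + ((5*(-512))*4)*(-962) = 284 - 2560*4*(-962) = 284 - 10240*(-962) = 284 + 9850880 = 9851164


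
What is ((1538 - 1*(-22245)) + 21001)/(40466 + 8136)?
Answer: 22392/24301 ≈ 0.92144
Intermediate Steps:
((1538 - 1*(-22245)) + 21001)/(40466 + 8136) = ((1538 + 22245) + 21001)/48602 = (23783 + 21001)*(1/48602) = 44784*(1/48602) = 22392/24301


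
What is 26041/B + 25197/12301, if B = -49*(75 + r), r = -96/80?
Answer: -1146064748/222414381 ≈ -5.1528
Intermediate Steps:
r = -6/5 (r = -96*1/80 = -6/5 ≈ -1.2000)
B = -18081/5 (B = -49*(75 - 6/5) = -49*369/5 = -18081/5 ≈ -3616.2)
26041/B + 25197/12301 = 26041/(-18081/5) + 25197/12301 = 26041*(-5/18081) + 25197*(1/12301) = -130205/18081 + 25197/12301 = -1146064748/222414381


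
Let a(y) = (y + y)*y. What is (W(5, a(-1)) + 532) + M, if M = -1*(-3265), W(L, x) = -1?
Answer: 3796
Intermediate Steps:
a(y) = 2*y² (a(y) = (2*y)*y = 2*y²)
M = 3265
(W(5, a(-1)) + 532) + M = (-1 + 532) + 3265 = 531 + 3265 = 3796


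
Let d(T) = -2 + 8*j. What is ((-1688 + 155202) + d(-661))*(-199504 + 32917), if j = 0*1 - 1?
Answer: -25571770848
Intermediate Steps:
j = -1 (j = 0 - 1 = -1)
d(T) = -10 (d(T) = -2 + 8*(-1) = -2 - 8 = -10)
((-1688 + 155202) + d(-661))*(-199504 + 32917) = ((-1688 + 155202) - 10)*(-199504 + 32917) = (153514 - 10)*(-166587) = 153504*(-166587) = -25571770848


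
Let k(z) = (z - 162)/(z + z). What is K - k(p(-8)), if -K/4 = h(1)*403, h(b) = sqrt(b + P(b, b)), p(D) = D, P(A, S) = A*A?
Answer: -85/8 - 1612*sqrt(2) ≈ -2290.3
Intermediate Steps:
P(A, S) = A**2
k(z) = (-162 + z)/(2*z) (k(z) = (-162 + z)/((2*z)) = (-162 + z)*(1/(2*z)) = (-162 + z)/(2*z))
h(b) = sqrt(b + b**2)
K = -1612*sqrt(2) (K = -4*sqrt(1*(1 + 1))*403 = -4*sqrt(1*2)*403 = -4*sqrt(2)*403 = -1612*sqrt(2) ≈ -2279.7)
K - k(p(-8)) = -1612*sqrt(2) - (-162 - 8)/(2*(-8)) = -1612*sqrt(2) - (-1)*(-170)/(2*8) = -1612*sqrt(2) - 1*85/8 = -1612*sqrt(2) - 85/8 = -85/8 - 1612*sqrt(2)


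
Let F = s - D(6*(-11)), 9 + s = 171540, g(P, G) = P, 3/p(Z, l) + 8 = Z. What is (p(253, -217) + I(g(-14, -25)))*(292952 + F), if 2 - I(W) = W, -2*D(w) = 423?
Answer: 3645993047/490 ≈ 7.4408e+6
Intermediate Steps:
D(w) = -423/2 (D(w) = -1/2*423 = -423/2)
p(Z, l) = 3/(-8 + Z)
I(W) = 2 - W
s = 171531 (s = -9 + 171540 = 171531)
F = 343485/2 (F = 171531 - 1*(-423/2) = 171531 + 423/2 = 343485/2 ≈ 1.7174e+5)
(p(253, -217) + I(g(-14, -25)))*(292952 + F) = (3/(-8 + 253) + (2 - 1*(-14)))*(292952 + 343485/2) = (3/245 + (2 + 14))*(929389/2) = (3*(1/245) + 16)*(929389/2) = (3/245 + 16)*(929389/2) = (3923/245)*(929389/2) = 3645993047/490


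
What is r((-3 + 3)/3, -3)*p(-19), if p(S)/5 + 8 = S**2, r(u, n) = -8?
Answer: -14120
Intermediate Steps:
p(S) = -40 + 5*S**2
r((-3 + 3)/3, -3)*p(-19) = -8*(-40 + 5*(-19)**2) = -8*(-40 + 5*361) = -8*(-40 + 1805) = -8*1765 = -14120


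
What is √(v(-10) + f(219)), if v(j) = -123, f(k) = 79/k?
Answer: I*√5881902/219 ≈ 11.074*I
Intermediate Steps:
√(v(-10) + f(219)) = √(-123 + 79/219) = √(-26858/219) = I*√5881902/219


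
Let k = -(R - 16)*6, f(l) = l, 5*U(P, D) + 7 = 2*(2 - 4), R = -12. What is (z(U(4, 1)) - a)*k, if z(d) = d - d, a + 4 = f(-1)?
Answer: 840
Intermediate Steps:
U(P, D) = -11/5 (U(P, D) = -7/5 + (2*(2 - 4))/5 = -7/5 + (2*(-2))/5 = -7/5 + (⅕)*(-4) = -7/5 - ⅘ = -11/5)
a = -5 (a = -4 - 1 = -5)
z(d) = 0
k = 168 (k = -(-12 - 16)*6 = -(-28)*6 = -1*(-168) = 168)
(z(U(4, 1)) - a)*k = (0 - 1*(-5))*168 = (0 + 5)*168 = 5*168 = 840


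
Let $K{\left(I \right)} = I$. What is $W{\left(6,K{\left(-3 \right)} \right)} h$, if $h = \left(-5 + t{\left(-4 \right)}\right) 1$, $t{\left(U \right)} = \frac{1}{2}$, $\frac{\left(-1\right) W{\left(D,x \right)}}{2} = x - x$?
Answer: $0$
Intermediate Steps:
$W{\left(D,x \right)} = 0$ ($W{\left(D,x \right)} = - 2 \left(x - x\right) = \left(-2\right) 0 = 0$)
$t{\left(U \right)} = \frac{1}{2}$
$h = - \frac{9}{2}$ ($h = \left(-5 + \frac{1}{2}\right) 1 = \left(- \frac{9}{2}\right) 1 = - \frac{9}{2} \approx -4.5$)
$W{\left(6,K{\left(-3 \right)} \right)} h = 0 \left(- \frac{9}{2}\right) = 0$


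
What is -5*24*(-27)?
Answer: 3240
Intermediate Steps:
-5*24*(-27) = -120*(-27) = 3240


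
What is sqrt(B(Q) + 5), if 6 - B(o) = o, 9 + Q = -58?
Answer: sqrt(78) ≈ 8.8318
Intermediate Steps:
Q = -67 (Q = -9 - 58 = -67)
B(o) = 6 - o
sqrt(B(Q) + 5) = sqrt((6 - 1*(-67)) + 5) = sqrt((6 + 67) + 5) = sqrt(73 + 5) = sqrt(78)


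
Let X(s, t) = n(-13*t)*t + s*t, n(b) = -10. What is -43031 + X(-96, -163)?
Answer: -25753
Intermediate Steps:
X(s, t) = -10*t + s*t
-43031 + X(-96, -163) = -43031 - 163*(-10 - 96) = -43031 - 163*(-106) = -43031 + 17278 = -25753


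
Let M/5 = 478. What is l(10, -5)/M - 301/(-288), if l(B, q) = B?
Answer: 72227/68832 ≈ 1.0493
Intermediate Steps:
M = 2390 (M = 5*478 = 2390)
l(10, -5)/M - 301/(-288) = 10/2390 - 301/(-288) = 10*(1/2390) - 301*(-1/288) = 1/239 + 301/288 = 72227/68832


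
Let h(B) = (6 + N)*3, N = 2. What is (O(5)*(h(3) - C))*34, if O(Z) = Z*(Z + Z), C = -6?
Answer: 51000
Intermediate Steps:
h(B) = 24 (h(B) = (6 + 2)*3 = 8*3 = 24)
O(Z) = 2*Z² (O(Z) = Z*(2*Z) = 2*Z²)
(O(5)*(h(3) - C))*34 = ((2*5²)*(24 - 1*(-6)))*34 = ((2*25)*(24 + 6))*34 = (50*30)*34 = 1500*34 = 51000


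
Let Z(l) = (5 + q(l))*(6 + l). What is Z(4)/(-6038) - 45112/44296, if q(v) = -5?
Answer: -5639/5537 ≈ -1.0184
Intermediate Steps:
Z(l) = 0 (Z(l) = (5 - 5)*(6 + l) = 0*(6 + l) = 0)
Z(4)/(-6038) - 45112/44296 = 0/(-6038) - 45112/44296 = 0*(-1/6038) - 45112*1/44296 = 0 - 5639/5537 = -5639/5537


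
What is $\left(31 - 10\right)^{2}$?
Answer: $441$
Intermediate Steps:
$\left(31 - 10\right)^{2} = 21^{2} = 441$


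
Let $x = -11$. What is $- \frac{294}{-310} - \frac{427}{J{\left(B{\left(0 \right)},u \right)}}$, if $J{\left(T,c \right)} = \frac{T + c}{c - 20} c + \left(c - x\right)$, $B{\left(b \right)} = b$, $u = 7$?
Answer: $- \frac{166642}{5735} \approx -29.057$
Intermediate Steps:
$J{\left(T,c \right)} = 11 + c + \frac{c \left(T + c\right)}{-20 + c}$ ($J{\left(T,c \right)} = \frac{T + c}{c - 20} c + \left(c - -11\right) = \frac{T + c}{-20 + c} c + \left(c + 11\right) = \frac{T + c}{-20 + c} c + \left(11 + c\right) = \frac{c \left(T + c\right)}{-20 + c} + \left(11 + c\right) = 11 + c + \frac{c \left(T + c\right)}{-20 + c}$)
$- \frac{294}{-310} - \frac{427}{J{\left(B{\left(0 \right)},u \right)}} = - \frac{294}{-310} - \frac{427}{\frac{1}{-20 + 7} \left(-220 - 63 + 2 \cdot 7^{2} + 0 \cdot 7\right)} = \left(-294\right) \left(- \frac{1}{310}\right) - \frac{427}{\frac{1}{-13} \left(-220 - 63 + 2 \cdot 49 + 0\right)} = \frac{147}{155} - \frac{427}{\left(- \frac{1}{13}\right) \left(-220 - 63 + 98 + 0\right)} = \frac{147}{155} - \frac{427}{\left(- \frac{1}{13}\right) \left(-185\right)} = \frac{147}{155} - \frac{427}{\frac{185}{13}} = \frac{147}{155} - \frac{5551}{185} = - \frac{166642}{5735}$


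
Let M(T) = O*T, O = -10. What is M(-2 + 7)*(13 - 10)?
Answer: -150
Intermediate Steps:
M(T) = -10*T
M(-2 + 7)*(13 - 10) = (-10*(-2 + 7))*(13 - 10) = -10*5*3 = -50*3 = -150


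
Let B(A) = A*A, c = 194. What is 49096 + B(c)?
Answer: 86732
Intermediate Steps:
B(A) = A**2
49096 + B(c) = 49096 + 194**2 = 49096 + 37636 = 86732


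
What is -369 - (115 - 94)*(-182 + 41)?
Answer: 2592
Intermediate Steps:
-369 - (115 - 94)*(-182 + 41) = -369 - 21*(-141) = -369 - 1*(-2961) = -369 + 2961 = 2592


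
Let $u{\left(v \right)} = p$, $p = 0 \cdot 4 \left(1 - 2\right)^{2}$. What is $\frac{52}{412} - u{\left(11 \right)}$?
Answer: $\frac{13}{103} \approx 0.12621$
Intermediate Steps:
$p = 0$ ($p = 0 \left(-1\right)^{2} = 0 \cdot 1 = 0$)
$u{\left(v \right)} = 0$
$\frac{52}{412} - u{\left(11 \right)} = \frac{52}{412} - 0 = 52 \cdot \frac{1}{412} + 0 = \frac{13}{103} + 0 = \frac{13}{103}$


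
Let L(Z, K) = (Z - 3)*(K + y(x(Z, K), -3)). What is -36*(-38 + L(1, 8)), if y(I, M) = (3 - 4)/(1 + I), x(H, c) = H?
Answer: 1908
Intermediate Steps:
y(I, M) = -1/(1 + I)
L(Z, K) = (-3 + Z)*(K - 1/(1 + Z)) (L(Z, K) = (Z - 3)*(K - 1/(1 + Z)) = (-3 + Z)*(K - 1/(1 + Z)))
-36*(-38 + L(1, 8)) = -36*(-38 + (3 - 1*1 + 8*(1 + 1)*(-3 + 1))/(1 + 1)) = -36*(-38 + (3 - 1 + 8*2*(-2))/2) = -36*(-38 + (3 - 1 - 32)/2) = -36*(-38 + (½)*(-30)) = -36*(-38 - 15) = -36*(-53) = 1908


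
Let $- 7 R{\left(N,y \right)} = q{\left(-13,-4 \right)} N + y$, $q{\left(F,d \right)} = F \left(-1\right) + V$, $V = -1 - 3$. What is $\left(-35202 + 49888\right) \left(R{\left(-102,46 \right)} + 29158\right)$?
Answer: $430043844$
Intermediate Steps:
$V = -4$
$q{\left(F,d \right)} = -4 - F$ ($q{\left(F,d \right)} = F \left(-1\right) - 4 = - F - 4 = -4 - F$)
$R{\left(N,y \right)} = - \frac{9 N}{7} - \frac{y}{7}$ ($R{\left(N,y \right)} = - \frac{\left(-4 - -13\right) N + y}{7} = - \frac{\left(-4 + 13\right) N + y}{7} = - \frac{9 N + y}{7} = - \frac{y + 9 N}{7} = - \frac{9 N}{7} - \frac{y}{7}$)
$\left(-35202 + 49888\right) \left(R{\left(-102,46 \right)} + 29158\right) = \left(-35202 + 49888\right) \left(\left(\left(- \frac{9}{7}\right) \left(-102\right) - \frac{46}{7}\right) + 29158\right) = 14686 \left(\left(\frac{918}{7} - \frac{46}{7}\right) + 29158\right) = 14686 \left(\frac{872}{7} + 29158\right) = 14686 \cdot \frac{204978}{7} = 430043844$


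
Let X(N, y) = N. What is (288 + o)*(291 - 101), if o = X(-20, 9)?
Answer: 50920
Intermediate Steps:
o = -20
(288 + o)*(291 - 101) = (288 - 20)*(291 - 101) = 268*190 = 50920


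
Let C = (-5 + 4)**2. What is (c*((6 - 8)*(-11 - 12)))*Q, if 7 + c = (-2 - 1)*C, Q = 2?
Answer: -920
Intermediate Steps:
C = 1 (C = (-1)**2 = 1)
c = -10 (c = -7 + (-2 - 1)*1 = -7 - 3*1 = -7 - 3 = -10)
(c*((6 - 8)*(-11 - 12)))*Q = -10*(6 - 8)*(-11 - 12)*2 = -(-20)*(-23)*2 = -10*46*2 = -460*2 = -920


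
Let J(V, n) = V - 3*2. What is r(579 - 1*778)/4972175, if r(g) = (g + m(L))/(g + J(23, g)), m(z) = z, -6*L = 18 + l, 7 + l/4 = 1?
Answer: 99/452467925 ≈ 2.1880e-7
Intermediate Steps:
l = -24 (l = -28 + 4*1 = -28 + 4 = -24)
L = 1 (L = -(18 - 24)/6 = -⅙*(-6) = 1)
J(V, n) = -6 + V (J(V, n) = V - 6 = -6 + V)
r(g) = (1 + g)/(17 + g) (r(g) = (g + 1)/(g + (-6 + 23)) = (1 + g)/(g + 17) = (1 + g)/(17 + g))
r(579 - 1*778)/4972175 = ((1 + (579 - 1*778))/(17 + (579 - 1*778)))/4972175 = ((1 + (579 - 778))/(17 + (579 - 778)))*(1/4972175) = ((1 - 199)/(17 - 199))*(1/4972175) = (-198/(-182))*(1/4972175) = -1/182*(-198)*(1/4972175) = (99/91)*(1/4972175) = 99/452467925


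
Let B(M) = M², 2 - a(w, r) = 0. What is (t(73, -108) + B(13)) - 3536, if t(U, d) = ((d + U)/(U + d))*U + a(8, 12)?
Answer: -3292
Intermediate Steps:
a(w, r) = 2 (a(w, r) = 2 - 1*0 = 2 + 0 = 2)
t(U, d) = 2 + U (t(U, d) = ((d + U)/(U + d))*U + 2 = ((U + d)/(U + d))*U + 2 = 1*U + 2 = U + 2 = 2 + U)
(t(73, -108) + B(13)) - 3536 = ((2 + 73) + 13²) - 3536 = (75 + 169) - 3536 = 244 - 3536 = -3292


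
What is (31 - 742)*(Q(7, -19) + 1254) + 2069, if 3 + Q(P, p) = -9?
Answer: -880993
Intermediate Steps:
Q(P, p) = -12 (Q(P, p) = -3 - 9 = -12)
(31 - 742)*(Q(7, -19) + 1254) + 2069 = (31 - 742)*(-12 + 1254) + 2069 = -711*1242 + 2069 = -883062 + 2069 = -880993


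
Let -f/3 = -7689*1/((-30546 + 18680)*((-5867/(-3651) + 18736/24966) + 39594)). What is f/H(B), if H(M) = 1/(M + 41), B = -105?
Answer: 11213744138784/3568939063724141 ≈ 0.0031420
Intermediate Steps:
H(M) = 1/(41 + M)
f = -350429504337/7137878127448282 (f = -(-23067)/(((-5867/(-3651) + 18736/24966) + 39594)*(-30546 + 18680)) = -(-23067)/(((-5867*(-1/3651) + 18736*(1/24966)) + 39594)*(-11866)) = -(-23067)/(((5867/3651 + 9368/12483) + 39594)*(-11866)) = -(-23067)/((35813443/15191811 + 39594)*(-11866)) = -(-23067)/((601540378177/15191811)*(-11866)) = -(-23067)/(-7137878127448282/15191811) = -(-23067)*(-15191811)/7137878127448282 = -3*116809834779/7137878127448282 = -350429504337/7137878127448282 ≈ -4.9094e-5)
f/H(B) = -350429504337/(7137878127448282*(1/(41 - 105))) = -350429504337/(7137878127448282*(1/(-64))) = -350429504337/(7137878127448282*(-1/64)) = -350429504337/7137878127448282*(-64) = 11213744138784/3568939063724141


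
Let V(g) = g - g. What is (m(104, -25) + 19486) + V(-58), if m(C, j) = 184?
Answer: 19670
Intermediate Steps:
V(g) = 0
(m(104, -25) + 19486) + V(-58) = (184 + 19486) + 0 = 19670 + 0 = 19670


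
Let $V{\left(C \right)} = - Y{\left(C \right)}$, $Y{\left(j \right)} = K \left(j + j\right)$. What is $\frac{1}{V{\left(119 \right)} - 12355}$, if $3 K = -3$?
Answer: $- \frac{1}{12117} \approx -8.2529 \cdot 10^{-5}$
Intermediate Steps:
$K = -1$ ($K = \frac{1}{3} \left(-3\right) = -1$)
$Y{\left(j \right)} = - 2 j$ ($Y{\left(j \right)} = - (j + j) = - 2 j$)
$V{\left(C \right)} = 2 C$ ($V{\left(C \right)} = - \left(-2\right) C = 2 C$)
$\frac{1}{V{\left(119 \right)} - 12355} = \frac{1}{2 \cdot 119 - 12355} = \frac{1}{238 - 12355} = \frac{1}{-12117} = - \frac{1}{12117}$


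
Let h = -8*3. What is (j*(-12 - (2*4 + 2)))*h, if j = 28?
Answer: 14784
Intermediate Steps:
h = -24
(j*(-12 - (2*4 + 2)))*h = (28*(-12 - (2*4 + 2)))*(-24) = (28*(-12 - (8 + 2)))*(-24) = (28*(-12 - 1*10))*(-24) = (28*(-12 - 10))*(-24) = (28*(-22))*(-24) = -616*(-24) = 14784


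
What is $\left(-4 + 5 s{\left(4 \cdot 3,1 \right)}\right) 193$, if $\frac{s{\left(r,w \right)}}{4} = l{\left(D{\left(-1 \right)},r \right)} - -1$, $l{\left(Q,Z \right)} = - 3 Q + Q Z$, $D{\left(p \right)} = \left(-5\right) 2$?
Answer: $-344312$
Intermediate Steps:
$D{\left(p \right)} = -10$
$s{\left(r,w \right)} = 124 - 40 r$ ($s{\left(r,w \right)} = 4 \left(- 10 \left(-3 + r\right) - -1\right) = 4 \left(\left(30 - 10 r\right) + 1\right) = 4 \left(31 - 10 r\right) = 124 - 40 r$)
$\left(-4 + 5 s{\left(4 \cdot 3,1 \right)}\right) 193 = \left(-4 + 5 \left(124 - 40 \cdot 4 \cdot 3\right)\right) 193 = \left(-4 + 5 \left(124 - 480\right)\right) 193 = \left(-4 + 5 \left(-356\right)\right) 193 = \left(-4 - 1780\right) 193 = \left(-1784\right) 193 = -344312$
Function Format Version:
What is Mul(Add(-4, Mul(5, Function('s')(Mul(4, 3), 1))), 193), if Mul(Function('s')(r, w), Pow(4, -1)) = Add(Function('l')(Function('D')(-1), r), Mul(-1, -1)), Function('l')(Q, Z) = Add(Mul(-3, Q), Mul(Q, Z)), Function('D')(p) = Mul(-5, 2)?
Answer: -344312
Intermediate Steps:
Function('D')(p) = -10
Function('s')(r, w) = Add(124, Mul(-40, r)) (Function('s')(r, w) = Mul(4, Add(Mul(-10, Add(-3, r)), Mul(-1, -1))) = Mul(4, Add(Add(30, Mul(-10, r)), 1)) = Mul(4, Add(31, Mul(-10, r))) = Add(124, Mul(-40, r)))
Mul(Add(-4, Mul(5, Function('s')(Mul(4, 3), 1))), 193) = Mul(Add(-4, Mul(5, Add(124, Mul(-40, Mul(4, 3))))), 193) = Mul(Add(-4, Mul(5, Add(124, Mul(-40, 12)))), 193) = Mul(Add(-4, Mul(5, Add(124, -480))), 193) = Mul(Add(-4, Mul(5, -356)), 193) = Mul(Add(-4, -1780), 193) = Mul(-1784, 193) = -344312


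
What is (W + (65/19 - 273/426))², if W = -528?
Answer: 2008010863849/7279204 ≈ 2.7586e+5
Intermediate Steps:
(W + (65/19 - 273/426))² = (-528 + (65/19 - 273/426))² = (-528 + (65*(1/19) - 273*1/426))² = (-528 + (65/19 - 91/142))² = (-528 + 7501/2698)² = (-1417043/2698)² = 2008010863849/7279204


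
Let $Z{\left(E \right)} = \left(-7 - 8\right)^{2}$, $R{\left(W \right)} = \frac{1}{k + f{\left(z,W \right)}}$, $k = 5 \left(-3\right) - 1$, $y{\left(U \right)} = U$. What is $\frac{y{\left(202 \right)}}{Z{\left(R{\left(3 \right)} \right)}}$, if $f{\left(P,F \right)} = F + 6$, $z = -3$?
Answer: $\frac{202}{225} \approx 0.89778$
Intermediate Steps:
$f{\left(P,F \right)} = 6 + F$
$k = -16$ ($k = -15 - 1 = -16$)
$R{\left(W \right)} = \frac{1}{-10 + W}$ ($R{\left(W \right)} = \frac{1}{-16 + \left(6 + W\right)} = \frac{1}{-10 + W}$)
$Z{\left(E \right)} = 225$ ($Z{\left(E \right)} = \left(-15\right)^{2} = 225$)
$\frac{y{\left(202 \right)}}{Z{\left(R{\left(3 \right)} \right)}} = \frac{202}{225}$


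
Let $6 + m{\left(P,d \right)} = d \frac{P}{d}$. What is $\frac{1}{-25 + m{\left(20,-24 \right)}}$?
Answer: $- \frac{1}{11} \approx -0.090909$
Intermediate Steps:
$m{\left(P,d \right)} = -6 + P$ ($m{\left(P,d \right)} = -6 + d \frac{P}{d} = -6 + P$)
$\frac{1}{-25 + m{\left(20,-24 \right)}} = \frac{1}{-25 + \left(-6 + 20\right)} = \frac{1}{-25 + 14} = \frac{1}{-11} = - \frac{1}{11}$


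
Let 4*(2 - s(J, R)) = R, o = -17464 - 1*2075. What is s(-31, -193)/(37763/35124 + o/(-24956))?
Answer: 11011716459/407175316 ≈ 27.044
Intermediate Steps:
o = -19539 (o = -17464 - 2075 = -19539)
s(J, R) = 2 - R/4
s(-31, -193)/(37763/35124 + o/(-24956)) = (2 - ¼*(-193))/(37763/35124 - 19539/(-24956)) = (2 + 193/4)/(37763*(1/35124) - 19539*(-1/24956)) = 201/(4*(37763/35124 + 19539/24956)) = 201/(4*(101793829/54784659)) = (201/4)*(54784659/101793829) = 11011716459/407175316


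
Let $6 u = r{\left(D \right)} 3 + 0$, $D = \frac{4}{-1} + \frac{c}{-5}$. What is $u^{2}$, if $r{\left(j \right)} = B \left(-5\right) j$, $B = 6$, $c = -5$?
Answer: $2025$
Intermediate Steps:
$D = -3$ ($D = \frac{4}{-1} - \frac{5}{-5} = 4 \left(-1\right) - -1 = -4 + 1 = -3$)
$r{\left(j \right)} = - 30 j$ ($r{\left(j \right)} = 6 \left(-5\right) j = - 30 j$)
$u = 45$ ($u = \frac{\left(-30\right) \left(-3\right) 3 + 0}{6} = \frac{90 \cdot 3 + 0}{6} = \frac{270 + 0}{6} = \frac{1}{6} \cdot 270 = 45$)
$u^{2} = 45^{2} = 2025$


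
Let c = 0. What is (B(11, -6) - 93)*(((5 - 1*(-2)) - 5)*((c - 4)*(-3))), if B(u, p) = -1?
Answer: -2256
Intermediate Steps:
(B(11, -6) - 93)*(((5 - 1*(-2)) - 5)*((c - 4)*(-3))) = (-1 - 93)*(((5 - 1*(-2)) - 5)*((0 - 4)*(-3))) = -94*((5 + 2) - 5)*(-4*(-3)) = -94*(7 - 5)*12 = -188*12 = -94*24 = -2256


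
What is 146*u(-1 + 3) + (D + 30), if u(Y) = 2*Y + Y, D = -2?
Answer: 904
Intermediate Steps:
u(Y) = 3*Y
146*u(-1 + 3) + (D + 30) = 146*(3*(-1 + 3)) + (-2 + 30) = 146*(3*2) + 28 = 146*6 + 28 = 876 + 28 = 904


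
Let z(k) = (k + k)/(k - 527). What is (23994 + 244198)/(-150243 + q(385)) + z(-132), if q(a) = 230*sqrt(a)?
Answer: -20599842229368/14862158489791 - 61684160*sqrt(385)/22552592549 ≈ -1.4397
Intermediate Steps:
z(k) = 2*k/(-527 + k) (z(k) = (2*k)/(-527 + k) = 2*k/(-527 + k))
(23994 + 244198)/(-150243 + q(385)) + z(-132) = (23994 + 244198)/(-150243 + 230*sqrt(385)) + 2*(-132)/(-527 - 132) = 268192/(-150243 + 230*sqrt(385)) + 2*(-132)/(-659) = 268192/(-150243 + 230*sqrt(385)) + 2*(-132)*(-1/659) = 268192/(-150243 + 230*sqrt(385)) + 264/659 = 264/659 + 268192/(-150243 + 230*sqrt(385))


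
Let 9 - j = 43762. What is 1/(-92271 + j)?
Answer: -1/136024 ≈ -7.3516e-6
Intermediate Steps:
j = -43753 (j = 9 - 1*43762 = 9 - 43762 = -43753)
1/(-92271 + j) = 1/(-92271 - 43753) = 1/(-136024) = -1/136024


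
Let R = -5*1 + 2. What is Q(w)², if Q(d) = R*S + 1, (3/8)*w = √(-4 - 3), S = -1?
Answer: 16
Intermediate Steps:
R = -3 (R = -5 + 2 = -3)
w = 8*I*√7/3 (w = 8*√(-4 - 3)/3 = 8*√(-7)/3 = 8*(I*√7)/3 = 8*I*√7/3 ≈ 7.0553*I)
Q(d) = 4 (Q(d) = -3*(-1) + 1 = 3 + 1 = 4)
Q(w)² = 4² = 16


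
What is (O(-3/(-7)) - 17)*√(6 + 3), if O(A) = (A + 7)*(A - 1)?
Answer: -3123/49 ≈ -63.735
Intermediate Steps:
O(A) = (-1 + A)*(7 + A) (O(A) = (7 + A)*(-1 + A) = (-1 + A)*(7 + A))
(O(-3/(-7)) - 17)*√(6 + 3) = ((-7 + (-3/(-7))² + 6*(-3/(-7))) - 17)*√(6 + 3) = ((-7 + (-3*(-⅐))² + 6*(-3*(-⅐))) - 17)*√9 = ((-7 + (3/7)² + 6*(3/7)) - 17)*3 = ((-7 + 9/49 + 18/7) - 17)*3 = (-208/49 - 17)*3 = -1041/49*3 = -3123/49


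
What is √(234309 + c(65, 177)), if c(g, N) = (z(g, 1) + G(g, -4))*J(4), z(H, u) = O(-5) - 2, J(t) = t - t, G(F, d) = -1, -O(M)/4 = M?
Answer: √234309 ≈ 484.05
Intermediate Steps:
O(M) = -4*M
J(t) = 0
z(H, u) = 18 (z(H, u) = -4*(-5) - 2 = 20 - 2 = 18)
c(g, N) = 0 (c(g, N) = (18 - 1)*0 = 17*0 = 0)
√(234309 + c(65, 177)) = √(234309 + 0) = √234309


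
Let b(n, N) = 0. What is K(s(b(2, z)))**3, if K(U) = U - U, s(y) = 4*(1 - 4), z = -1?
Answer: 0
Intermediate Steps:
s(y) = -12 (s(y) = 4*(-3) = -12)
K(U) = 0
K(s(b(2, z)))**3 = 0**3 = 0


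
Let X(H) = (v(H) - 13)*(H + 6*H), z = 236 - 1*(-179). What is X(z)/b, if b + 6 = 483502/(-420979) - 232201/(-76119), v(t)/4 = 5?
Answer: -130324983537567/26263789393 ≈ -4962.2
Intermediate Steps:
v(t) = 20 (v(t) = 4*5 = 20)
z = 415 (z = 236 + 179 = 415)
X(H) = 49*H (X(H) = (20 - 13)*(H + 6*H) = 7*(7*H) = 49*H)
b = -131318946965/32044500501 (b = -6 + (483502/(-420979) - 232201/(-76119)) = -6 + (483502*(-1/420979) - 232201*(-1/76119)) = -6 + (-483502/420979 + 232201/76119) = -6 + 60948056041/32044500501 = -131318946965/32044500501 ≈ -4.0980)
X(z)/b = (49*415)/(-131318946965/32044500501) = 20335*(-32044500501/131318946965) = -130324983537567/26263789393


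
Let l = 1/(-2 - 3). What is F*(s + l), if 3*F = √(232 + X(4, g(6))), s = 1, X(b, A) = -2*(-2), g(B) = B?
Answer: 8*√59/15 ≈ 4.0966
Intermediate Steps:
X(b, A) = 4
l = -⅕ (l = 1/(-5) = -⅕ ≈ -0.20000)
F = 2*√59/3 (F = √(232 + 4)/3 = √236/3 = (2*√59)/3 = 2*√59/3 ≈ 5.1208)
F*(s + l) = (2*√59/3)*(1 - ⅕) = (2*√59/3)*(⅘) = 8*√59/15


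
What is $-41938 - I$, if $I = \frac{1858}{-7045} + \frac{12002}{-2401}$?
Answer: $- \frac{709294142062}{16915045} \approx -41933.0$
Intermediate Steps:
$I = - \frac{89015148}{16915045}$ ($I = 1858 \left(- \frac{1}{7045}\right) + 12002 \left(- \frac{1}{2401}\right) = - \frac{1858}{7045} - \frac{12002}{2401} = - \frac{89015148}{16915045} \approx -5.2625$)
$-41938 - I = -41938 - - \frac{89015148}{16915045} = -41938 + \frac{89015148}{16915045} = - \frac{709294142062}{16915045}$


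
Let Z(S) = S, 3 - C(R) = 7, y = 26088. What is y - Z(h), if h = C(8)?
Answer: 26092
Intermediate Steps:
C(R) = -4 (C(R) = 3 - 1*7 = 3 - 7 = -4)
h = -4
y - Z(h) = 26088 - 1*(-4) = 26088 + 4 = 26092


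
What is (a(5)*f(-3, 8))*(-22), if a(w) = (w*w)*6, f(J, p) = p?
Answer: -26400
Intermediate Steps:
a(w) = 6*w² (a(w) = w²*6 = 6*w²)
(a(5)*f(-3, 8))*(-22) = ((6*5²)*8)*(-22) = ((6*25)*8)*(-22) = (150*8)*(-22) = 1200*(-22) = -26400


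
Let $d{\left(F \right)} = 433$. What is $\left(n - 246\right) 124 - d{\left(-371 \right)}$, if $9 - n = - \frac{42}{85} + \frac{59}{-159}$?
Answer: $- \frac{401580883}{13515} \approx -29714.0$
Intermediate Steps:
$n = \frac{133328}{13515}$ ($n = 9 - \left(- \frac{42}{85} + \frac{59}{-159}\right) = 9 - \left(\left(-42\right) \frac{1}{85} + 59 \left(- \frac{1}{159}\right)\right) = 9 - \left(- \frac{42}{85} - \frac{59}{159}\right) = 9 - - \frac{11693}{13515} = 9 + \frac{11693}{13515} = \frac{133328}{13515} \approx 9.8652$)
$\left(n - 246\right) 124 - d{\left(-371 \right)} = \left(\frac{133328}{13515} - 246\right) 124 - 433 = \left(- \frac{3191362}{13515}\right) 124 - 433 = - \frac{395728888}{13515} - 433 = - \frac{401580883}{13515}$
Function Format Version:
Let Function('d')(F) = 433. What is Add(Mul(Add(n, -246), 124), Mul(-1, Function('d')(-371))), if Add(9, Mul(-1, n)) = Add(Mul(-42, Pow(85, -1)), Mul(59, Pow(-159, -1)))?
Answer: Rational(-401580883, 13515) ≈ -29714.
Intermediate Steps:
n = Rational(133328, 13515) (n = Add(9, Mul(-1, Add(Mul(-42, Pow(85, -1)), Mul(59, Pow(-159, -1))))) = Add(9, Mul(-1, Add(Mul(-42, Rational(1, 85)), Mul(59, Rational(-1, 159))))) = Add(9, Mul(-1, Add(Rational(-42, 85), Rational(-59, 159)))) = Add(9, Mul(-1, Rational(-11693, 13515))) = Add(9, Rational(11693, 13515)) = Rational(133328, 13515) ≈ 9.8652)
Add(Mul(Add(n, -246), 124), Mul(-1, Function('d')(-371))) = Add(Mul(Add(Rational(133328, 13515), -246), 124), Mul(-1, 433)) = Add(Mul(Rational(-3191362, 13515), 124), -433) = Add(Rational(-395728888, 13515), -433) = Rational(-401580883, 13515)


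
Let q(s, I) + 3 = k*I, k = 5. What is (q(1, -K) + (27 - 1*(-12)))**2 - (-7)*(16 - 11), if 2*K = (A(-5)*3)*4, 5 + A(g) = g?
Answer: 112931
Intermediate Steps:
A(g) = -5 + g
K = -60 (K = (((-5 - 5)*3)*4)/2 = (-10*3*4)/2 = (-30*4)/2 = (1/2)*(-120) = -60)
q(s, I) = -3 + 5*I
(q(1, -K) + (27 - 1*(-12)))**2 - (-7)*(16 - 11) = ((-3 + 5*(-1*(-60))) + (27 - 1*(-12)))**2 - (-7)*(16 - 11) = ((-3 + 5*60) + (27 + 12))**2 - (-7)*5 = ((-3 + 300) + 39)**2 - 1*(-35) = (297 + 39)**2 + 35 = 336**2 + 35 = 112896 + 35 = 112931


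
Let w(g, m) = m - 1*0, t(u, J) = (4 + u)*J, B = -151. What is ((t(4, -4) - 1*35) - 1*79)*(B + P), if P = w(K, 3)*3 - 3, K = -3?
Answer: 21170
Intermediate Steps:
t(u, J) = J*(4 + u)
w(g, m) = m (w(g, m) = m + 0 = m)
P = 6 (P = 3*3 - 3 = 9 - 3 = 6)
((t(4, -4) - 1*35) - 1*79)*(B + P) = ((-4*(4 + 4) - 1*35) - 1*79)*(-151 + 6) = ((-4*8 - 35) - 79)*(-145) = ((-32 - 35) - 79)*(-145) = (-67 - 79)*(-145) = -146*(-145) = 21170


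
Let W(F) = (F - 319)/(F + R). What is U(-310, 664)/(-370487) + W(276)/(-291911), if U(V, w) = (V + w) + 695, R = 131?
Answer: -124613427132/44016736877399 ≈ -0.0028310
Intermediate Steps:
U(V, w) = 695 + V + w
W(F) = (-319 + F)/(131 + F) (W(F) = (F - 319)/(F + 131) = (-319 + F)/(131 + F))
U(-310, 664)/(-370487) + W(276)/(-291911) = (695 - 310 + 664)/(-370487) + ((-319 + 276)/(131 + 276))/(-291911) = 1049*(-1/370487) + (-43/407)*(-1/291911) = -1049/370487 + ((1/407)*(-43))*(-1/291911) = -1049/370487 - 43/407*(-1/291911) = -1049/370487 + 43/118807777 = -124613427132/44016736877399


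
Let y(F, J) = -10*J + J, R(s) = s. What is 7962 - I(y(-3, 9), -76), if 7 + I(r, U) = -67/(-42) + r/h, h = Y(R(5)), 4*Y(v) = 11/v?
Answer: 3748981/462 ≈ 8114.7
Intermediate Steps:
y(F, J) = -9*J
Y(v) = 11/(4*v) (Y(v) = (11/v)/4 = 11/(4*v))
h = 11/20 (h = (11/4)/5 = (11/4)*(⅕) = 11/20 ≈ 0.55000)
I(r, U) = -227/42 + 20*r/11 (I(r, U) = -7 + (-67/(-42) + r/(11/20)) = -7 + (-67*(-1/42) + r*(20/11)) = -7 + (67/42 + 20*r/11) = -227/42 + 20*r/11)
7962 - I(y(-3, 9), -76) = 7962 - (-227/42 + 20*(-9*9)/11) = 7962 - (-227/42 + (20/11)*(-81)) = 7962 - (-227/42 - 1620/11) = 7962 - 1*(-70537/462) = 7962 + 70537/462 = 3748981/462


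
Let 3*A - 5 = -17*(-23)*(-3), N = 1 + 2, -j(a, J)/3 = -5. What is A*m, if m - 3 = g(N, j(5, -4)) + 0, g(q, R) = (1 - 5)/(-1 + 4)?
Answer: -5840/9 ≈ -648.89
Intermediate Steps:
j(a, J) = 15 (j(a, J) = -3*(-5) = 15)
N = 3
g(q, R) = -4/3
A = -1168/3 (A = 5/3 + (-17*(-23)*(-3))/3 = 5/3 + (391*(-3))/3 = 5/3 + (1/3)*(-1173) = 5/3 - 391 = -1168/3 ≈ -389.33)
m = 5/3 (m = 3 + (-4/3 + 0) = 3 - 4/3 = 5/3 ≈ 1.6667)
A*m = -1168/3*5/3 = -5840/9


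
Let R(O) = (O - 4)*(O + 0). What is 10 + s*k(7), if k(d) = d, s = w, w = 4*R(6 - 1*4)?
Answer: -102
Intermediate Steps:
R(O) = O*(-4 + O) (R(O) = (-4 + O)*O = O*(-4 + O))
w = -16 (w = 4*((6 - 1*4)*(-4 + (6 - 1*4))) = 4*((6 - 4)*(-4 + (6 - 4))) = 4*(2*(-4 + 2)) = 4*(2*(-2)) = 4*(-4) = -16)
s = -16
10 + s*k(7) = 10 - 16*7 = 10 - 112 = -102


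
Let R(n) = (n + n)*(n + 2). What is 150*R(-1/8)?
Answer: -1125/16 ≈ -70.313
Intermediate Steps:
R(n) = 2*n*(2 + n) (R(n) = (2*n)*(2 + n) = 2*n*(2 + n))
150*R(-1/8) = 150*(2*(-1/8)*(2 - 1/8)) = 150*(2*(-1*⅛)*(2 - 1*⅛)) = 150*(2*(-⅛)*(2 - ⅛)) = 150*(2*(-⅛)*(15/8)) = 150*(-15/32) = -1125/16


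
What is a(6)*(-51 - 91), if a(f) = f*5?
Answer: -4260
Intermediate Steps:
a(f) = 5*f
a(6)*(-51 - 91) = (5*6)*(-51 - 91) = 30*(-142) = -4260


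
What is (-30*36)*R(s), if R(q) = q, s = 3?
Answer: -3240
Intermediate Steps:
(-30*36)*R(s) = -30*36*3 = -1080*3 = -3240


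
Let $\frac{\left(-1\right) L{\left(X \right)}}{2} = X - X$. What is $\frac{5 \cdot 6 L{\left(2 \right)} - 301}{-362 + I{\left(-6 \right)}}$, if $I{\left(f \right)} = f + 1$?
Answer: $\frac{301}{367} \approx 0.82016$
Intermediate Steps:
$I{\left(f \right)} = 1 + f$
$L{\left(X \right)} = 0$ ($L{\left(X \right)} = - 2 \left(X - X\right) = \left(-2\right) 0 = 0$)
$\frac{5 \cdot 6 L{\left(2 \right)} - 301}{-362 + I{\left(-6 \right)}} = \frac{5 \cdot 6 \cdot 0 - 301}{-362 + \left(1 - 6\right)} = \frac{30 \cdot 0 - 301}{-362 - 5} = \frac{0 - 301}{-367} = \left(-301\right) \left(- \frac{1}{367}\right) = \frac{301}{367}$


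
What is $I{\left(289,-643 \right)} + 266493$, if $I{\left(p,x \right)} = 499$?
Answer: $266992$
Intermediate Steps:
$I{\left(289,-643 \right)} + 266493 = 499 + 266493 = 266992$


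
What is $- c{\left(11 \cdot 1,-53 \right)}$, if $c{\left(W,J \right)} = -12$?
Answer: $12$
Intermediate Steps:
$- c{\left(11 \cdot 1,-53 \right)} = \left(-1\right) \left(-12\right) = 12$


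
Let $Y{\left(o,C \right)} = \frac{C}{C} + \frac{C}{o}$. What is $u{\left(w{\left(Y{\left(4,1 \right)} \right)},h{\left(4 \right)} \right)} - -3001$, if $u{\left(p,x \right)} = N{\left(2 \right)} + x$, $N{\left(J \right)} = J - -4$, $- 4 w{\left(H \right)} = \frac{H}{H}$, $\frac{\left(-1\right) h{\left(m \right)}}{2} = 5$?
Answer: $2997$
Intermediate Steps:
$Y{\left(o,C \right)} = 1 + \frac{C}{o}$
$h{\left(m \right)} = -10$ ($h{\left(m \right)} = \left(-2\right) 5 = -10$)
$w{\left(H \right)} = - \frac{1}{4}$ ($w{\left(H \right)} = - \frac{H \frac{1}{H}}{4} = \left(- \frac{1}{4}\right) 1 = - \frac{1}{4}$)
$N{\left(J \right)} = 4 + J$ ($N{\left(J \right)} = J + 4 = 4 + J$)
$u{\left(p,x \right)} = 6 + x$ ($u{\left(p,x \right)} = \left(4 + 2\right) + x = 6 + x$)
$u{\left(w{\left(Y{\left(4,1 \right)} \right)},h{\left(4 \right)} \right)} - -3001 = \left(6 - 10\right) - -3001 = -4 + 3001 = 2997$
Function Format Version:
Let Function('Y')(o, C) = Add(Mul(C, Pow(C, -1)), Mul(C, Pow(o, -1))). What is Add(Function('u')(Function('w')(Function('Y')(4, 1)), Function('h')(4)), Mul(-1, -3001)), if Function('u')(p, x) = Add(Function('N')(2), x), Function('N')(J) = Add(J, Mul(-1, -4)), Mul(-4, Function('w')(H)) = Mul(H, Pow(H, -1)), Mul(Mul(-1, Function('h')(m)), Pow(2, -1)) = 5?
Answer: 2997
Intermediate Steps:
Function('Y')(o, C) = Add(1, Mul(C, Pow(o, -1)))
Function('h')(m) = -10 (Function('h')(m) = Mul(-2, 5) = -10)
Function('w')(H) = Rational(-1, 4) (Function('w')(H) = Mul(Rational(-1, 4), Mul(H, Pow(H, -1))) = Mul(Rational(-1, 4), 1) = Rational(-1, 4))
Function('N')(J) = Add(4, J) (Function('N')(J) = Add(J, 4) = Add(4, J))
Function('u')(p, x) = Add(6, x) (Function('u')(p, x) = Add(Add(4, 2), x) = Add(6, x))
Add(Function('u')(Function('w')(Function('Y')(4, 1)), Function('h')(4)), Mul(-1, -3001)) = Add(Add(6, -10), Mul(-1, -3001)) = Add(-4, 3001) = 2997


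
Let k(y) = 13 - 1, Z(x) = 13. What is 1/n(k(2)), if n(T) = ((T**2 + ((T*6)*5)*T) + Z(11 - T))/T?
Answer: 12/4477 ≈ 0.0026804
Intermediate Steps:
k(y) = 12
n(T) = (13 + 31*T**2)/T (n(T) = ((T**2 + ((T*6)*5)*T) + 13)/T = ((T**2 + ((6*T)*5)*T) + 13)/T = ((T**2 + (30*T)*T) + 13)/T = ((T**2 + 30*T**2) + 13)/T = (31*T**2 + 13)/T = (13 + 31*T**2)/T)
1/n(k(2)) = 1/(13/12 + 31*12) = 1/(13*(1/12) + 372) = 1/(13/12 + 372) = 1/(4477/12) = 12/4477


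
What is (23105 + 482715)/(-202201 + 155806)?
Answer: -101164/9279 ≈ -10.902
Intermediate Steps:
(23105 + 482715)/(-202201 + 155806) = 505820/(-46395) = 505820*(-1/46395) = -101164/9279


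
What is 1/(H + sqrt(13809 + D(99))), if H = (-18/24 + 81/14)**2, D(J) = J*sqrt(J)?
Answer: 1/(19881/784 + sqrt(13809 + 297*sqrt(11))) ≈ 0.0068032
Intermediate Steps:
D(J) = J**(3/2)
H = 19881/784 (H = (-18*1/24 + 81*(1/14))**2 = (-3/4 + 81/14)**2 = (141/28)**2 = 19881/784 ≈ 25.358)
1/(H + sqrt(13809 + D(99))) = 1/(19881/784 + sqrt(13809 + 99**(3/2))) = 1/(19881/784 + sqrt(13809 + 297*sqrt(11)))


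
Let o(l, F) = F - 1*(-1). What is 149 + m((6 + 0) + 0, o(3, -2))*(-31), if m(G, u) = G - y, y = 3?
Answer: 56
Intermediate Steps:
o(l, F) = 1 + F (o(l, F) = F + 1 = 1 + F)
m(G, u) = -3 + G (m(G, u) = G - 1*3 = G - 3 = -3 + G)
149 + m((6 + 0) + 0, o(3, -2))*(-31) = 149 + (-3 + ((6 + 0) + 0))*(-31) = 149 + (-3 + (6 + 0))*(-31) = 149 + (-3 + 6)*(-31) = 149 + 3*(-31) = 149 - 93 = 56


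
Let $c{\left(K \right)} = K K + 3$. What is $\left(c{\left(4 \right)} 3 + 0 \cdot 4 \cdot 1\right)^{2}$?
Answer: $3249$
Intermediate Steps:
$c{\left(K \right)} = 3 + K^{2}$ ($c{\left(K \right)} = K^{2} + 3 = 3 + K^{2}$)
$\left(c{\left(4 \right)} 3 + 0 \cdot 4 \cdot 1\right)^{2} = \left(\left(3 + 4^{2}\right) 3 + 0 \cdot 4 \cdot 1\right)^{2} = \left(\left(3 + 16\right) 3 + 0 \cdot 1\right)^{2} = \left(19 \cdot 3 + 0\right)^{2} = \left(57 + 0\right)^{2} = 57^{2} = 3249$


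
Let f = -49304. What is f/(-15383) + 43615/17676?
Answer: 1542427049/271909908 ≈ 5.6726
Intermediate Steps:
f/(-15383) + 43615/17676 = -49304/(-15383) + 43615/17676 = -49304*(-1/15383) + 43615*(1/17676) = 49304/15383 + 43615/17676 = 1542427049/271909908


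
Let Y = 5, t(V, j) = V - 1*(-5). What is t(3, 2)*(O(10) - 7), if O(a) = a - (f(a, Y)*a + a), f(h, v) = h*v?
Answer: -4056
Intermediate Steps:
t(V, j) = 5 + V (t(V, j) = V + 5 = 5 + V)
O(a) = -5*a² (O(a) = a - ((a*5)*a + a) = a - ((5*a)*a + a) = a - (5*a² + a) = a - (a + 5*a²) = a + (-a - 5*a²) = -5*a²)
t(3, 2)*(O(10) - 7) = (5 + 3)*(-5*10² - 7) = 8*(-5*100 - 7) = 8*(-500 - 7) = 8*(-507) = -4056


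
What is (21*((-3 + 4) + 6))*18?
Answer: 2646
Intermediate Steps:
(21*((-3 + 4) + 6))*18 = (21*(1 + 6))*18 = (21*7)*18 = 147*18 = 2646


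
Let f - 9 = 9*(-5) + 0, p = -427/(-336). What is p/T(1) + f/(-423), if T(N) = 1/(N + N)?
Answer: 2963/1128 ≈ 2.6268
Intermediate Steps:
p = 61/48 (p = -427*(-1/336) = 61/48 ≈ 1.2708)
T(N) = 1/(2*N)
f = -36 (f = 9 + (9*(-5) + 0) = 9 + (-45 + 0) = 9 - 45 = -36)
p/T(1) + f/(-423) = 61/(48*(((1/2)/1))) - 36/(-423) = 61/(48*(((1/2)*1))) - 36*(-1/423) = 61/(48*(1/2)) + 4/47 = (61/48)*2 + 4/47 = 61/24 + 4/47 = 2963/1128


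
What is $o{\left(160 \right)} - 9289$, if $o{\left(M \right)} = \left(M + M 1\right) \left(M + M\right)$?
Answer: $93111$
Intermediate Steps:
$o{\left(M \right)} = 4 M^{2}$ ($o{\left(M \right)} = \left(M + M\right) 2 M = 2 M 2 M = 4 M^{2}$)
$o{\left(160 \right)} - 9289 = 4 \cdot 160^{2} - 9289 = 4 \cdot 25600 - 9289 = 102400 - 9289 = 93111$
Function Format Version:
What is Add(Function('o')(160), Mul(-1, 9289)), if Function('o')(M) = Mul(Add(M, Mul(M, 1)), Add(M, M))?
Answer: 93111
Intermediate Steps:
Function('o')(M) = Mul(4, Pow(M, 2)) (Function('o')(M) = Mul(Add(M, M), Mul(2, M)) = Mul(Mul(2, M), Mul(2, M)) = Mul(4, Pow(M, 2)))
Add(Function('o')(160), Mul(-1, 9289)) = Add(Mul(4, Pow(160, 2)), Mul(-1, 9289)) = Add(Mul(4, 25600), -9289) = Add(102400, -9289) = 93111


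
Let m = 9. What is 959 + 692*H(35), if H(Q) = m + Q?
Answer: 31407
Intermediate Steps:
H(Q) = 9 + Q
959 + 692*H(35) = 959 + 692*(9 + 35) = 959 + 692*44 = 959 + 30448 = 31407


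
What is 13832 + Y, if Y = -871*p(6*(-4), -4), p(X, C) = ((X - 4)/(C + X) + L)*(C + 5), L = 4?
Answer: 9477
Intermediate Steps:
p(X, C) = (4 + (-4 + X)/(C + X))*(5 + C) (p(X, C) = ((X - 4)/(C + X) + 4)*(C + 5) = ((-4 + X)/(C + X) + 4)*(5 + C) = (4 + (-4 + X)/(C + X))*(5 + C))
Y = -4355 (Y = -871*(-20 + 4*(-4)² + 16*(-4) + 25*(6*(-4)) + 5*(-4)*(6*(-4)))/(-4 + 6*(-4)) = -871*(-20 + 4*16 - 64 + 25*(-24) + 5*(-4)*(-24))/(-4 - 24) = -871*(-20 + 64 - 64 - 600 + 480)/(-28) = -(-871)*(-140)/28 = -871*5 = -4355)
13832 + Y = 13832 - 4355 = 9477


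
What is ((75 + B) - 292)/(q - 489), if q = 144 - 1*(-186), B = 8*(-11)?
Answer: 305/159 ≈ 1.9182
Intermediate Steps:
B = -88
q = 330 (q = 144 + 186 = 330)
((75 + B) - 292)/(q - 489) = ((75 - 88) - 292)/(330 - 489) = (-13 - 292)/(-159) = -305*(-1/159) = 305/159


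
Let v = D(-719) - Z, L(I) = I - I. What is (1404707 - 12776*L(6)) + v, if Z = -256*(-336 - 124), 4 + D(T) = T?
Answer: 1286224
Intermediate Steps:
L(I) = 0
D(T) = -4 + T
Z = 117760 (Z = -256*(-460) = 117760)
v = -118483 (v = (-4 - 719) - 1*117760 = -723 - 117760 = -118483)
(1404707 - 12776*L(6)) + v = (1404707 - 12776*0) - 118483 = (1404707 + 0) - 118483 = 1404707 - 118483 = 1286224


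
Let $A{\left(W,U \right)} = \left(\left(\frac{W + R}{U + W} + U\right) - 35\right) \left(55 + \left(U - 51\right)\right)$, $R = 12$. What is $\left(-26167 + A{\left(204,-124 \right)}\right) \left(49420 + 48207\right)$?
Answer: $-723513697$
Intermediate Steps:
$A{\left(W,U \right)} = \left(4 + U\right) \left(-35 + U + \frac{12 + W}{U + W}\right)$ ($A{\left(W,U \right)} = \left(\left(\frac{W + 12}{U + W} + U\right) - 35\right) \left(55 + \left(U - 51\right)\right) = \left(\left(\frac{12 + W}{U + W} + U\right) - 35\right) \left(55 + \left(-51 + U\right)\right) = \left(\left(\frac{12 + W}{U + W} + U\right) - 35\right) \left(4 + U\right) = \left(\left(U + \frac{12 + W}{U + W}\right) - 35\right) \left(4 + U\right) = \left(-35 + U + \frac{12 + W}{U + W}\right) \left(4 + U\right) = \left(4 + U\right) \left(-35 + U + \frac{12 + W}{U + W}\right)$)
$\left(-26167 + A{\left(204,-124 \right)}\right) \left(49420 + 48207\right) = \left(-26167 + \frac{48 + \left(-124\right)^{3} - 27744 - -15872 - 31 \left(-124\right)^{2} + 204 \left(-124\right)^{2} - \left(-3720\right) 204}{-124 + 204}\right) \left(49420 + 48207\right) = \left(-26167 + \frac{48 - 1906624 - 27744 + 15872 - 476656 + 204 \cdot 15376 + 758880}{80}\right) 97627 = \left(-26167 + \frac{48 - 1906624 - 27744 + 15872 - 476656 + 3136704 + 758880}{80}\right) 97627 = \left(-26167 + \frac{1}{80} \cdot 1500480\right) 97627 = \left(-26167 + 18756\right) 97627 = \left(-7411\right) 97627 = -723513697$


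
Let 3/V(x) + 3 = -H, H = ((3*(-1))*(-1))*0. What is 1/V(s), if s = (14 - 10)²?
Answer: -1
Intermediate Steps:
s = 16 (s = 4² = 16)
H = 0 (H = -3*(-1)*0 = 3*0 = 0)
V(x) = -1 (V(x) = 3/(-3 - 1*0) = 3/(-3 + 0) = 3/(-3) = 3*(-⅓) = -1)
1/V(s) = 1/(-1) = -1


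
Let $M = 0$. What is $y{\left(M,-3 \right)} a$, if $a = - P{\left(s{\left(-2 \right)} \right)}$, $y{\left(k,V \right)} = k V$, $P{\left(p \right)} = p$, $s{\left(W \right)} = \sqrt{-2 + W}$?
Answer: $0$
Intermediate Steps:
$y{\left(k,V \right)} = V k$
$a = - 2 i$ ($a = - \sqrt{-2 - 2} = - \sqrt{-4} = - 2 i \approx - 2.0 i$)
$y{\left(M,-3 \right)} a = \left(-3\right) 0 \left(- 2 i\right) = 0 \left(- 2 i\right) = 0$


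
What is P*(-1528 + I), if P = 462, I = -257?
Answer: -824670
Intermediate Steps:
P*(-1528 + I) = 462*(-1528 - 257) = 462*(-1785) = -824670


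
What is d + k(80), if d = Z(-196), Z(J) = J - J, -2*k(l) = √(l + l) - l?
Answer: 40 - 2*√10 ≈ 33.675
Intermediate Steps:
k(l) = l/2 - √2*√l/2 (k(l) = -(√(l + l) - l)/2 = -(√(2*l) - l)/2 = -(√2*√l - l)/2 = -(-l + √2*√l)/2 = l/2 - √2*√l/2)
Z(J) = 0
d = 0
d + k(80) = 0 + ((½)*80 - √2*√80/2) = 0 + (40 - √2*4*√5/2) = 0 + (40 - 2*√10) = 40 - 2*√10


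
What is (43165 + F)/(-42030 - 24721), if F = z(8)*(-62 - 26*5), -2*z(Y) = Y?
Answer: -43933/66751 ≈ -0.65816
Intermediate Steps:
z(Y) = -Y/2
F = 768 (F = (-½*8)*(-62 - 26*5) = -4*(-62 - 130) = -4*(-192) = 768)
(43165 + F)/(-42030 - 24721) = (43165 + 768)/(-42030 - 24721) = 43933/(-66751) = 43933*(-1/66751) = -43933/66751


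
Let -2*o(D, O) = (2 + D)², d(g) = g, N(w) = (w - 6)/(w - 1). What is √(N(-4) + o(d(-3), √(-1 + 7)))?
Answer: √6/2 ≈ 1.2247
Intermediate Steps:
N(w) = (-6 + w)/(-1 + w)
o(D, O) = -(2 + D)²/2
√(N(-4) + o(d(-3), √(-1 + 7))) = √((-6 - 4)/(-1 - 4) - (2 - 3)²/2) = √(-10/(-5) - ½*(-1)²) = √(-⅕*(-10) - ½*1) = √(2 - ½) = √(3/2) = √6/2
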